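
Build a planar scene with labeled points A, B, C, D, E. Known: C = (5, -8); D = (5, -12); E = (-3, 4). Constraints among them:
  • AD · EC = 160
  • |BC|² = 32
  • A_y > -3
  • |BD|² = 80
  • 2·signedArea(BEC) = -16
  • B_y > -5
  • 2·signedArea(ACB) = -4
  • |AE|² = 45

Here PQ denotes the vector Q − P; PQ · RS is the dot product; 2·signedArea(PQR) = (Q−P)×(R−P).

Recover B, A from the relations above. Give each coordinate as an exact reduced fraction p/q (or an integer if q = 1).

A = (0, -2)
B = (1, -4)

1. B_x = 1  [line 12·x + 8·y + 20 = 0 ∩ |BD|² = 80]
2. B_y = -4  [line 12·x + 8·y + 20 = 0 ∩ |BD|² = 80]
   → B = (1, -4)
3. A_x = 0  [2·signedArea(ACB) = -4 ∩ AD · EC = 160]
4. A_y = -2  [2·signedArea(ACB) = -4 ∩ AD · EC = 160]
   → A = (0, -2)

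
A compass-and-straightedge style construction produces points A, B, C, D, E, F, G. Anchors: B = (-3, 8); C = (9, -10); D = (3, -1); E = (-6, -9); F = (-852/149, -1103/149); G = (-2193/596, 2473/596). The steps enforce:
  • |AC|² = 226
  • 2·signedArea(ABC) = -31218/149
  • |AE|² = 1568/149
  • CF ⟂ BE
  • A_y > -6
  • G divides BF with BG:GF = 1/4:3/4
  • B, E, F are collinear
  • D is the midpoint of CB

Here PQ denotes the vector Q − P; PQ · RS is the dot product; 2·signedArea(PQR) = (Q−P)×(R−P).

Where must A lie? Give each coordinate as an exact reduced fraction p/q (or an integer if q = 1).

1. A_x = -810/149  [line 18·x + 12·y + 24960/149 = 0 ∩ |AE|² = 1568/149]
2. A_y = -865/149  [line 18·x + 12·y + 24960/149 = 0 ∩ |AE|² = 1568/149]
   → A = (-810/149, -865/149)

A = (-810/149, -865/149)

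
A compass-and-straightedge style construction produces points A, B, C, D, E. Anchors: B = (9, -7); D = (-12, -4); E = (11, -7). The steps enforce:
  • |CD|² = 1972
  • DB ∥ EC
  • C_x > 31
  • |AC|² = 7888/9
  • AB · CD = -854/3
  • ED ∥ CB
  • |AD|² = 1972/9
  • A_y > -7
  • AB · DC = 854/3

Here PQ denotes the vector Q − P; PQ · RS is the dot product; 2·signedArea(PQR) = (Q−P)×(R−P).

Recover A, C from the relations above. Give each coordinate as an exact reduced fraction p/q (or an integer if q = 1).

1. C_x = 32  [ED ∥ CB ∩ DB ∥ EC]
2. C_y = -10  [ED ∥ CB ∩ DB ∥ EC]
   → C = (32, -10)
3. A_x = 8/3  [line -44·x + 6·y + 460/3 = 0 ∩ |AC|² = 7888/9]
4. A_y = -6  [line -44·x + 6·y + 460/3 = 0 ∩ |AC|² = 7888/9]
   → A = (8/3, -6)

A = (8/3, -6)
C = (32, -10)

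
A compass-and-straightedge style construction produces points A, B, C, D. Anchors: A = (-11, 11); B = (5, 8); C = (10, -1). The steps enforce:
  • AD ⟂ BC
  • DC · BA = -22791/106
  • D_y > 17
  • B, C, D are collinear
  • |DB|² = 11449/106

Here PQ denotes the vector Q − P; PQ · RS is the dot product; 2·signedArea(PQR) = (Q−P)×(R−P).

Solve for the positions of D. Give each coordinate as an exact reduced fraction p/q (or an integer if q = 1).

D = (-5/106, 1811/106)

1. D_x = -5/106  [B, C, D are collinear ∩ AD ⟂ BC]
2. D_y = 1811/106  [B, C, D are collinear ∩ AD ⟂ BC]
   → D = (-5/106, 1811/106)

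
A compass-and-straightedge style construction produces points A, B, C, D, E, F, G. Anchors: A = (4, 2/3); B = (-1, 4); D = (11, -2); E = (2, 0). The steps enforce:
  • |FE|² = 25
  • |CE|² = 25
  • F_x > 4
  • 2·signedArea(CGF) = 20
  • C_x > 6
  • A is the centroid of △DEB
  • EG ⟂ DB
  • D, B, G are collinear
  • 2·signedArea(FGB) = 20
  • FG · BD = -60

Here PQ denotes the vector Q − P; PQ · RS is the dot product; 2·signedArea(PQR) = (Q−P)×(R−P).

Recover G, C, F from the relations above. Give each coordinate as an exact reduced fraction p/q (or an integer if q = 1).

C = (7, 0)
F = (5, -4)
G = (3, 2)

1. G_x = 3  [D, B, G are collinear ∩ EG ⟂ DB]
2. G_y = 2  [D, B, G are collinear ∩ EG ⟂ DB]
   → G = (3, 2)
3. F_x = 5  [2·signedArea(FGB) = 20 ∩ FG · BD = -60]
4. F_y = -4  [2·signedArea(FGB) = 20 ∩ FG · BD = -60]
   → F = (5, -4)
5. C_x = 7  [line 6·x + 2·y + -42 = 0 ∩ |CE|² = 25]
6. C_y = 0  [line 6·x + 2·y + -42 = 0 ∩ |CE|² = 25]
   → C = (7, 0)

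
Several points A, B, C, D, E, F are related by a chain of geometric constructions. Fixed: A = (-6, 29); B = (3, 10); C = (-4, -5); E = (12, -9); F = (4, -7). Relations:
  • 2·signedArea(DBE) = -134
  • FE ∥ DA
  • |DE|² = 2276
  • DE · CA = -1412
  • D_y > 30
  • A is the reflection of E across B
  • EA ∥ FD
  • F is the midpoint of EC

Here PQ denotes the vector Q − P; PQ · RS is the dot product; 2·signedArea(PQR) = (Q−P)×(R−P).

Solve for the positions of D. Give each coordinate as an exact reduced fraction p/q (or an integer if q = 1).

1. D_x = -14  [FE ∥ DA ∩ EA ∥ FD]
2. D_y = 31  [FE ∥ DA ∩ EA ∥ FD]
   → D = (-14, 31)

D = (-14, 31)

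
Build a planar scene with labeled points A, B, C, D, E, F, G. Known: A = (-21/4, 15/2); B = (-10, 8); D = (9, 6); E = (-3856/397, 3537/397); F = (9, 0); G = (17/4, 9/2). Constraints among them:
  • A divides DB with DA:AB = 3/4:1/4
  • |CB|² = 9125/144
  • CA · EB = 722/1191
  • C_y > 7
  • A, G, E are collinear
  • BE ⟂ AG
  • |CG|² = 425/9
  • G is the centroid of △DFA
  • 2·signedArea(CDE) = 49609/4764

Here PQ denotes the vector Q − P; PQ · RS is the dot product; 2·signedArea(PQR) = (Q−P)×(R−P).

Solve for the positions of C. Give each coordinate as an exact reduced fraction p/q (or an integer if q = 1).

1. C_x = -25/12  [2·signedArea(CDE) = 49609/4764 ∩ CA · EB = 722/1191]
2. C_y = 43/6  [2·signedArea(CDE) = 49609/4764 ∩ CA · EB = 722/1191]
   → C = (-25/12, 43/6)

C = (-25/12, 43/6)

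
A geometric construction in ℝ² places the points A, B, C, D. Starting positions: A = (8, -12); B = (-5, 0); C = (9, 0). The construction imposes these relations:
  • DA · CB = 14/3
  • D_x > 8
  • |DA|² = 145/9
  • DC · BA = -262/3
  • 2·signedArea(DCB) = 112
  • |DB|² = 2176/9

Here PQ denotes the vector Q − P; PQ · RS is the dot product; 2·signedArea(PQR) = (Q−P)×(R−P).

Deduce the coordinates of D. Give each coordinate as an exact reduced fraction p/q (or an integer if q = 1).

D = (25/3, -8)

1. D_x = 25/3  [DC · BA = -262/3 ∩ DA · CB = 14/3]
2. D_y = -8  [DC · BA = -262/3 ∩ DA · CB = 14/3]
   → D = (25/3, -8)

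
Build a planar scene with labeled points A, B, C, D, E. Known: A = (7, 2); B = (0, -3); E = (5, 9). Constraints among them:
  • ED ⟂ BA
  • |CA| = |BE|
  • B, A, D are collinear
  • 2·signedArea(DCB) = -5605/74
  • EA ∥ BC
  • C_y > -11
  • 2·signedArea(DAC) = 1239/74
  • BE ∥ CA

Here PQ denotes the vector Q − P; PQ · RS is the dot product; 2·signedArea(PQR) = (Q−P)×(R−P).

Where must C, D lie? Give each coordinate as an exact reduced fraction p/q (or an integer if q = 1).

C = (2, -10)
D = (665/74, 253/74)

1. C_x = 2  [BE ∥ CA ∩ EA ∥ BC]
2. C_y = -10  [BE ∥ CA ∩ EA ∥ BC]
   → C = (2, -10)
3. D_x = 665/74  [B, A, D are collinear ∩ ED ⟂ BA]
4. D_y = 253/74  [B, A, D are collinear ∩ ED ⟂ BA]
   → D = (665/74, 253/74)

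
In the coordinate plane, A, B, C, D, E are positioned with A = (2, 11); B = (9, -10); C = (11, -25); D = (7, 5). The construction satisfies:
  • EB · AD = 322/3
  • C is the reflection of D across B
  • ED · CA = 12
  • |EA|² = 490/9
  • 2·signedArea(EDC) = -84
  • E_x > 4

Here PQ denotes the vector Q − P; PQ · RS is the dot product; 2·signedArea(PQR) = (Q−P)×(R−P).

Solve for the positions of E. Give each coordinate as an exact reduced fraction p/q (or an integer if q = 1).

E = (13/3, 4)

1. E_x = 13/3  [2·signedArea(EDC) = -84 ∩ EB · AD = 322/3]
2. E_y = 4  [2·signedArea(EDC) = -84 ∩ EB · AD = 322/3]
   → E = (13/3, 4)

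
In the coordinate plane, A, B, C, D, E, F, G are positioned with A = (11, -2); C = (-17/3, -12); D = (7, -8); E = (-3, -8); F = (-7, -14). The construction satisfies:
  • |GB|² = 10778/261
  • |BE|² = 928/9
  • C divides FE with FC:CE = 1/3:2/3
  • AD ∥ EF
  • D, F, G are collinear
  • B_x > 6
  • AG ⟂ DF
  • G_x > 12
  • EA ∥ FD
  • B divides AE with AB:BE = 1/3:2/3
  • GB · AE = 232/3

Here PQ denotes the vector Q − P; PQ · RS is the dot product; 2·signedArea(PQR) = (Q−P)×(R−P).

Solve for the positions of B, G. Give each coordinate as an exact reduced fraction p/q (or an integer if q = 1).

B = (19/3, -4)
G = (364/29, -163/29)

1. B_x = 19/3  [B divides AE with AB:BE = 1/3:2/3]
2. B_y = -4  [B divides AE with AB:BE = 1/3:2/3]
   → B = (19/3, -4)
3. G_x = 364/29  [D, F, G are collinear ∩ AG ⟂ DF]
4. G_y = -163/29  [D, F, G are collinear ∩ AG ⟂ DF]
   → G = (364/29, -163/29)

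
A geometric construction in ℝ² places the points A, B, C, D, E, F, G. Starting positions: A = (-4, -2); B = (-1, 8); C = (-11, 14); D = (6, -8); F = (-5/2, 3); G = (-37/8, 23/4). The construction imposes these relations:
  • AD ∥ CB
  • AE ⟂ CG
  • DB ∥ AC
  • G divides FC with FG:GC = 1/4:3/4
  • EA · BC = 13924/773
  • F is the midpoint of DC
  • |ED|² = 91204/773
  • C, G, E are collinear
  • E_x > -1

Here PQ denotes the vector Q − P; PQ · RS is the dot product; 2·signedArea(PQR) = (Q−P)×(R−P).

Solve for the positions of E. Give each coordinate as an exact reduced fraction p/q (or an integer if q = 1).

E = (-496/773, 460/773)

1. E_x = -496/773  [C, G, E are collinear ∩ AE ⟂ CG]
2. E_y = 460/773  [C, G, E are collinear ∩ AE ⟂ CG]
   → E = (-496/773, 460/773)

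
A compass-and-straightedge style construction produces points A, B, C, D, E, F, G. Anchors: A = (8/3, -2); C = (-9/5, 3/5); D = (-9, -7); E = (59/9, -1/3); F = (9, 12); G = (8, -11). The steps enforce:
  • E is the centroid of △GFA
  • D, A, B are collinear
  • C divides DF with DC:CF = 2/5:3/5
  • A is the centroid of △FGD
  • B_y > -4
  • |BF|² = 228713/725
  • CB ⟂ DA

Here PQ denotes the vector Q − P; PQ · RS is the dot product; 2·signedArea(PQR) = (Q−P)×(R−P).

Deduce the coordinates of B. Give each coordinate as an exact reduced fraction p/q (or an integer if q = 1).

B = (-24/145, -466/145)

1. B_x = -24/145  [D, A, B are collinear ∩ CB ⟂ DA]
2. B_y = -466/145  [D, A, B are collinear ∩ CB ⟂ DA]
   → B = (-24/145, -466/145)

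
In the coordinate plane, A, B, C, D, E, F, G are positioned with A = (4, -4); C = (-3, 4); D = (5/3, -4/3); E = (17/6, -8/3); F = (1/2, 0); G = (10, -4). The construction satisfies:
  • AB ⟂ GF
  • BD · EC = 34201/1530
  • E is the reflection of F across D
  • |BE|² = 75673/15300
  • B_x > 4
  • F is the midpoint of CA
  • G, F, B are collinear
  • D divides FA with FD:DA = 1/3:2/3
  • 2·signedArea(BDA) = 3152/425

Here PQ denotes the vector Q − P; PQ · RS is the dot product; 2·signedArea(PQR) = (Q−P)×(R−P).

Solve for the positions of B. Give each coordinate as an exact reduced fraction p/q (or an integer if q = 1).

1. B_x = 2084/425  [G, F, B are collinear ∩ AB ⟂ GF]
2. B_y = -788/425  [G, F, B are collinear ∩ AB ⟂ GF]
   → B = (2084/425, -788/425)

B = (2084/425, -788/425)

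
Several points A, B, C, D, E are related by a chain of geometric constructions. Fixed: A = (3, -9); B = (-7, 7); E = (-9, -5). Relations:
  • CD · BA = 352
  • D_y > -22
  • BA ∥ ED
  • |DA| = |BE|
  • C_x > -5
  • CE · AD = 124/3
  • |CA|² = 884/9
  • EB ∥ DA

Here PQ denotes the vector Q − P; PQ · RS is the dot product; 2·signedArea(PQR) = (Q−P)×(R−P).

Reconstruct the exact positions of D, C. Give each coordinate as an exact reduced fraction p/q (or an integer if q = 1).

C = (-13/3, -7/3)
D = (1, -21)

1. D_x = 1  [EB ∥ DA ∩ BA ∥ ED]
2. D_y = -21  [EB ∥ DA ∩ BA ∥ ED]
   → D = (1, -21)
3. C_x = -13/3  [CE · AD = 124/3 ∩ CD · BA = 352]
4. C_y = -7/3  [CE · AD = 124/3 ∩ CD · BA = 352]
   → C = (-13/3, -7/3)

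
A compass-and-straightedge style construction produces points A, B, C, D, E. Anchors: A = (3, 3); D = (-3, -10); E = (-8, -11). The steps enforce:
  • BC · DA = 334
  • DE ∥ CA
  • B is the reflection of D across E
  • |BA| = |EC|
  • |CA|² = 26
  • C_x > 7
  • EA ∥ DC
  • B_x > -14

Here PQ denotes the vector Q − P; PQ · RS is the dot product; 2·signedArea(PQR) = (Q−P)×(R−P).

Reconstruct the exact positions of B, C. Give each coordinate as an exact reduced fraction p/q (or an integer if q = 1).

1. B_x = -13  [B is the reflection of D across E]
2. B_y = -12  [B is the reflection of D across E]
   → B = (-13, -12)
3. C_x = 8  [DE ∥ CA ∩ EA ∥ DC]
4. C_y = 4  [DE ∥ CA ∩ EA ∥ DC]
   → C = (8, 4)

B = (-13, -12)
C = (8, 4)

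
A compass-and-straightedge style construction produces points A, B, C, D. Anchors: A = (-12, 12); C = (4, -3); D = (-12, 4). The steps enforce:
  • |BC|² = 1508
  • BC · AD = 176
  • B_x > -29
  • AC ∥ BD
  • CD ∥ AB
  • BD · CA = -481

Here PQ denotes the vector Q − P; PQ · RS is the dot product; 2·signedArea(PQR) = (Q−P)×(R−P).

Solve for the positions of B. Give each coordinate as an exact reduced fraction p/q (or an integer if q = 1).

B = (-28, 19)

1. B_x = -28  [AC ∥ BD ∩ CD ∥ AB]
2. B_y = 19  [AC ∥ BD ∩ CD ∥ AB]
   → B = (-28, 19)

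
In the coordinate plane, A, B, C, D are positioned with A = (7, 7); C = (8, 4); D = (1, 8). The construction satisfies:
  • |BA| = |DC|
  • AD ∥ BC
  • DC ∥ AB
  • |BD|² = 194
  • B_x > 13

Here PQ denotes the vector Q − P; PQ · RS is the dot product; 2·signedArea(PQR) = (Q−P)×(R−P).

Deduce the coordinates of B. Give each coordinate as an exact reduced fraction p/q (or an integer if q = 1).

1. B_x = 14  [AD ∥ BC ∩ DC ∥ AB]
2. B_y = 3  [AD ∥ BC ∩ DC ∥ AB]
   → B = (14, 3)

B = (14, 3)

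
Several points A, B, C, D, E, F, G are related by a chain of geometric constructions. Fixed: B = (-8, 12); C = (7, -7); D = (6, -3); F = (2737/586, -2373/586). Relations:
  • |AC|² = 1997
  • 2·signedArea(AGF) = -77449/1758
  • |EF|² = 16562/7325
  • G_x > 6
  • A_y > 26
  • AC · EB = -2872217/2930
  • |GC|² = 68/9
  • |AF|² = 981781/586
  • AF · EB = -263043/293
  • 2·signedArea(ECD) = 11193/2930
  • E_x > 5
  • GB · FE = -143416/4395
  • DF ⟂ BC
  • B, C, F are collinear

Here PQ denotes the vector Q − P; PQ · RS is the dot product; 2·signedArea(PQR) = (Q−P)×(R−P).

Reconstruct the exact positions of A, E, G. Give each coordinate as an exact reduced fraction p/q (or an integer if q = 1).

1. E_x = 3283/586  [line -4·x + -1·y + 50337/2930 = 0 ∩ |EF|² = 16562/7325]
2. E_y = -15323/2930  [line -4·x + -1·y + 50337/2930 = 0 ∩ |EF|² = 16562/7325]
   → E = (3283/586, -15323/2930)
3. G_x = 19/3  [line -273/293·x + 1729/1465·y + 48412/4395 = 0 ∩ |GC|² = 68/9]
4. G_y = -13/3  [line -273/293·x + 1729/1465·y + 48412/4395 = 0 ∩ |GC|² = 68/9]
   → G = (19/3, -13/3)
5. A_x = -22  [AF · EB = -263043/293 ∩ 2·signedArea(AGF) = -77449/1758]
6. A_y = 27  [AF · EB = -263043/293 ∩ 2·signedArea(AGF) = -77449/1758]
   → A = (-22, 27)

A = (-22, 27)
E = (3283/586, -15323/2930)
G = (19/3, -13/3)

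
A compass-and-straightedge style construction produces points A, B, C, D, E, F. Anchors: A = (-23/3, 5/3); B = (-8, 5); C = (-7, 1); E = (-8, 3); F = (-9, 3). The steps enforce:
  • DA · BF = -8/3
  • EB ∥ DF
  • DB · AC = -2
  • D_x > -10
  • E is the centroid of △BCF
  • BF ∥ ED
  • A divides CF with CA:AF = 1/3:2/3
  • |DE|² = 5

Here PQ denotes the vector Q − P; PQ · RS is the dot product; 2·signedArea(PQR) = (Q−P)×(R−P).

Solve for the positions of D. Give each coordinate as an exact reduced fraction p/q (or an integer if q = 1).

1. D_x = -9  [EB ∥ DF ∩ BF ∥ ED]
2. D_y = 1  [EB ∥ DF ∩ BF ∥ ED]
   → D = (-9, 1)

D = (-9, 1)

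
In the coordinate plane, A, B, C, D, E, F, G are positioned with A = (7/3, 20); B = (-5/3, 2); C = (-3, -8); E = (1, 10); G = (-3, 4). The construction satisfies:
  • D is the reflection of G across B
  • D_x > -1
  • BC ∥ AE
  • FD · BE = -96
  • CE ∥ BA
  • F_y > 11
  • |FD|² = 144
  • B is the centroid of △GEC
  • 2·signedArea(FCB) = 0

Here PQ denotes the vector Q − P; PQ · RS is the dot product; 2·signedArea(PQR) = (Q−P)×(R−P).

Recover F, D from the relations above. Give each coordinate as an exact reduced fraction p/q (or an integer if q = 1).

1. D_x = -1/3  [D is the reflection of G across B]
2. D_y = 0  [D is the reflection of G across B]
   → D = (-1/3, 0)
3. F_x = -1/3  [2·signedArea(FCB) = 0 ∩ FD · BE = -96]
4. F_y = 12  [2·signedArea(FCB) = 0 ∩ FD · BE = -96]
   → F = (-1/3, 12)

D = (-1/3, 0)
F = (-1/3, 12)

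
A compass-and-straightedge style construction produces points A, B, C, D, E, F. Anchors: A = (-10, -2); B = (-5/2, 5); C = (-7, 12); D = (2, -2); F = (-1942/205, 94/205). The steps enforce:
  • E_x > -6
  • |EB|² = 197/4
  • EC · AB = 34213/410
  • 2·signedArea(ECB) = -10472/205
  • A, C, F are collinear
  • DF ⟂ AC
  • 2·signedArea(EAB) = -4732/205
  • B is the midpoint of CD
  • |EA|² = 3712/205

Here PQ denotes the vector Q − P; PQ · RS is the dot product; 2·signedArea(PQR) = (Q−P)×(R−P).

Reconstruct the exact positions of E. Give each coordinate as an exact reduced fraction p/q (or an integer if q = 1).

1. E_x = -1194/205  [2·signedArea(ECB) = -10472/205 ∩ EC · AB = 34213/410]
2. E_y = -242/205  [2·signedArea(ECB) = -10472/205 ∩ EC · AB = 34213/410]
   → E = (-1194/205, -242/205)

E = (-1194/205, -242/205)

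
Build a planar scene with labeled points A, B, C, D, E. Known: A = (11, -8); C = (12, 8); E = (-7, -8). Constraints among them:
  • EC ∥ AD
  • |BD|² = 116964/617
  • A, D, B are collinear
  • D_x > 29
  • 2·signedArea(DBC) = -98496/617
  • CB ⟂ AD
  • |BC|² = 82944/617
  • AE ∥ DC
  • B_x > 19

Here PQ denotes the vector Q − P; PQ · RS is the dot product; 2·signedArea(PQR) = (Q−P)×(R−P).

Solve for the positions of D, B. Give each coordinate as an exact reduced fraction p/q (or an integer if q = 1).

B = (12012/617, -536/617)
D = (30, 8)

1. D_x = 30  [AE ∥ DC ∩ EC ∥ AD]
2. D_y = 8  [AE ∥ DC ∩ EC ∥ AD]
   → D = (30, 8)
3. B_x = 12012/617  [A, D, B are collinear ∩ CB ⟂ AD]
4. B_y = -536/617  [A, D, B are collinear ∩ CB ⟂ AD]
   → B = (12012/617, -536/617)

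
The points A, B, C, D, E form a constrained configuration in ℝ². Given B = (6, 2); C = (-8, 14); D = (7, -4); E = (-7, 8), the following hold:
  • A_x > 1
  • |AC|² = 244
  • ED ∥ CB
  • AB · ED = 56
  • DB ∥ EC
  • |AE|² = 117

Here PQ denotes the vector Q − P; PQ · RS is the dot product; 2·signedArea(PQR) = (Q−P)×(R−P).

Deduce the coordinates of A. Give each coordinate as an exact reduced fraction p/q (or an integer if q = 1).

A = (2, 2)

1. A_x = 2  [line -14·x + 12·y + 4 = 0 ∩ |AE|² = 117]
2. A_y = 2  [line -14·x + 12·y + 4 = 0 ∩ |AE|² = 117]
   → A = (2, 2)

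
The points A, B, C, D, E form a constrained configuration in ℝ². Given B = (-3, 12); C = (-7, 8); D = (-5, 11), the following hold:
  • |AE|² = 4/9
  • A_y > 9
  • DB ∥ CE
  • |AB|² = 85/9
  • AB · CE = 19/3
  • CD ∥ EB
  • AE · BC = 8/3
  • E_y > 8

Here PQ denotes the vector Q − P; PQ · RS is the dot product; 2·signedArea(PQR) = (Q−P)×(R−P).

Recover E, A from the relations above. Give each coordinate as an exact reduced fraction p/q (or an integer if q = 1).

1. E_x = -5  [CD ∥ EB ∩ DB ∥ CE]
2. E_y = 9  [CD ∥ EB ∩ DB ∥ CE]
   → E = (-5, 9)
3. A_x = -5  [AB · CE = 19/3 ∩ AE · BC = 8/3]
4. A_y = 29/3  [AB · CE = 19/3 ∩ AE · BC = 8/3]
   → A = (-5, 29/3)

A = (-5, 29/3)
E = (-5, 9)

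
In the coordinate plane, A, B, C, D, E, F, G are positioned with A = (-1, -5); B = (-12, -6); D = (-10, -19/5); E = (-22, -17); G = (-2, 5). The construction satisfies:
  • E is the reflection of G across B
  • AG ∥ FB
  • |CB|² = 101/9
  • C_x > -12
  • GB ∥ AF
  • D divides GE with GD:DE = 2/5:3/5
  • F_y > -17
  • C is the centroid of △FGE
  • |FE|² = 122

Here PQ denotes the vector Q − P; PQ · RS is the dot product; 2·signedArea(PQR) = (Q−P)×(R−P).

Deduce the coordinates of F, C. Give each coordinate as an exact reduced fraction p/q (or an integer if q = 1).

1. F_x = -11  [AG ∥ FB ∩ GB ∥ AF]
2. F_y = -16  [AG ∥ FB ∩ GB ∥ AF]
   → F = (-11, -16)
3. C_x = -35/3  [C is the centroid of △FGE]
4. C_y = -28/3  [C is the centroid of △FGE]
   → C = (-35/3, -28/3)

C = (-35/3, -28/3)
F = (-11, -16)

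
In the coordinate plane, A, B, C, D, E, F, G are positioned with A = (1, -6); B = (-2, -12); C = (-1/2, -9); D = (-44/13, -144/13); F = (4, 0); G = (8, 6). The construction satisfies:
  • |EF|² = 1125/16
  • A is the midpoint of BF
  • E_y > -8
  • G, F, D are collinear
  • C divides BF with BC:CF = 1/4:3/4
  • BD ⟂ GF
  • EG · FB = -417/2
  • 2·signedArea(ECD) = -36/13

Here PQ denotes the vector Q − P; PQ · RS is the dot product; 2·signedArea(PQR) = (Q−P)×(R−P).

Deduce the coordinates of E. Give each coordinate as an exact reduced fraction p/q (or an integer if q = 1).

1. E_x = 1/4  [2·signedArea(ECD) = -36/13 ∩ EG · FB = -417/2]
2. E_y = -15/2  [2·signedArea(ECD) = -36/13 ∩ EG · FB = -417/2]
   → E = (1/4, -15/2)

E = (1/4, -15/2)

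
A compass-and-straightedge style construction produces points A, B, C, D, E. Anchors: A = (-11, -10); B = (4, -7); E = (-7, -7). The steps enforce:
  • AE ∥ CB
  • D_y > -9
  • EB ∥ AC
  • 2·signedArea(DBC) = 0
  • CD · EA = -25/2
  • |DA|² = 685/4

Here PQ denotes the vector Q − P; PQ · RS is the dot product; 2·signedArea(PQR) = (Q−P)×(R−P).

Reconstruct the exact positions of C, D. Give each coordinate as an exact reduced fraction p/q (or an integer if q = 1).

C = (0, -10)
D = (2, -17/2)

1. C_x = 0  [AE ∥ CB ∩ EB ∥ AC]
2. C_y = -10  [AE ∥ CB ∩ EB ∥ AC]
   → C = (0, -10)
3. D_x = 2  [2·signedArea(DBC) = 0 ∩ CD · EA = -25/2]
4. D_y = -17/2  [2·signedArea(DBC) = 0 ∩ CD · EA = -25/2]
   → D = (2, -17/2)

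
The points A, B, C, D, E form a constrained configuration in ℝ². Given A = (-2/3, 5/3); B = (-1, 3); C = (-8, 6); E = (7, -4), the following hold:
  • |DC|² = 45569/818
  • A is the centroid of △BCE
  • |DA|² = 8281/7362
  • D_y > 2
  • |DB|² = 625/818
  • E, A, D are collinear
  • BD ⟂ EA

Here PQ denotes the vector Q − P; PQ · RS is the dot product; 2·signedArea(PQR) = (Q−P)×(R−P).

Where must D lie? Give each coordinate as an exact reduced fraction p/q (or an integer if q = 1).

1. D_x = -1243/818  [E, A, D are collinear ∩ BD ⟂ EA]
2. D_y = 1879/818  [E, A, D are collinear ∩ BD ⟂ EA]
   → D = (-1243/818, 1879/818)

D = (-1243/818, 1879/818)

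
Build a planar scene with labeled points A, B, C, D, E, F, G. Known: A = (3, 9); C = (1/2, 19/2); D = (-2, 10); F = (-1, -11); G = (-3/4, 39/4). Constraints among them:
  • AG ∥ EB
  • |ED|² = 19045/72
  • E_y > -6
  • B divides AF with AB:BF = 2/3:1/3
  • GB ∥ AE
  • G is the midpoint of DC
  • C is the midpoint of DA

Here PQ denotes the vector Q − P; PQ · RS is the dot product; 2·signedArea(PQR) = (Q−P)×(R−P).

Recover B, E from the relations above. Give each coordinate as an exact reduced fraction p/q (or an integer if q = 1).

1. B_x = 1/3  [B divides AF with AB:BF = 2/3:1/3]
2. B_y = -13/3  [B divides AF with AB:BF = 2/3:1/3]
   → B = (1/3, -13/3)
3. E_x = 49/12  [AG ∥ EB ∩ GB ∥ AE]
4. E_y = -61/12  [AG ∥ EB ∩ GB ∥ AE]
   → E = (49/12, -61/12)

B = (1/3, -13/3)
E = (49/12, -61/12)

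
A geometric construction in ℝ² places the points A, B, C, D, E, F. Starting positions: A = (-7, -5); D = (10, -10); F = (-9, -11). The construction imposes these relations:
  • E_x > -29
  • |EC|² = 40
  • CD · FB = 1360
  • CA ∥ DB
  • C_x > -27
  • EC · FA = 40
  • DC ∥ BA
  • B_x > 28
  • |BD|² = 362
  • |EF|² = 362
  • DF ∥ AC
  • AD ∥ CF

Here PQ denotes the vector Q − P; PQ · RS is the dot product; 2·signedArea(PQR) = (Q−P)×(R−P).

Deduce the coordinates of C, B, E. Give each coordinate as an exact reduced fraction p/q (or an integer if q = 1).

1. C_x = -26  [AD ∥ CF ∩ DF ∥ AC]
2. C_y = -6  [AD ∥ CF ∩ DF ∥ AC]
   → C = (-26, -6)
3. B_x = 29  [DC ∥ BA ∩ CA ∥ DB]
4. B_y = -9  [DC ∥ BA ∩ CA ∥ DB]
   → B = (29, -9)
5. E_x = -28  [line -2·x + -6·y + -128 = 0 ∩ |EC|² = 40]
6. E_y = -12  [line -2·x + -6·y + -128 = 0 ∩ |EC|² = 40]
   → E = (-28, -12)

B = (29, -9)
C = (-26, -6)
E = (-28, -12)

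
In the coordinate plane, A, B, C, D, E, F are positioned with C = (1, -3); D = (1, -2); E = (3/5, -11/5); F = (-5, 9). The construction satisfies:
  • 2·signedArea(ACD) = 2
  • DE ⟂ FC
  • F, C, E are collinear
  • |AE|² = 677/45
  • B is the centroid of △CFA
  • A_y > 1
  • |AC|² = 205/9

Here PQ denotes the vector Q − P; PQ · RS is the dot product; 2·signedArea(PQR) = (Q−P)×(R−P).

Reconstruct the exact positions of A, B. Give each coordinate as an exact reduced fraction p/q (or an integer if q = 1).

1. A_x = -1  [2·signedArea(ACD) = 2]
2. A_y = 4/3  [|AC|² = 205/9]
   → A = (-1, 4/3)
3. B_x = -5/3  [B is the centroid of △CFA]
4. B_y = 22/9  [B is the centroid of △CFA]
   → B = (-5/3, 22/9)

A = (-1, 4/3)
B = (-5/3, 22/9)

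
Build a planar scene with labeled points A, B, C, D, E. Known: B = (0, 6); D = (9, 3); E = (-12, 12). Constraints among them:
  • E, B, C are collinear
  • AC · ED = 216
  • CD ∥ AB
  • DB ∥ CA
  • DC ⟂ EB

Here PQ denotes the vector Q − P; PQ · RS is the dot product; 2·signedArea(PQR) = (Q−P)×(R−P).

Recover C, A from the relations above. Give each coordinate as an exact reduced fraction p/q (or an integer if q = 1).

A = (-3/5, 24/5)
C = (42/5, 9/5)

1. C_x = 42/5  [E, B, C are collinear ∩ DC ⟂ EB]
2. C_y = 9/5  [E, B, C are collinear ∩ DC ⟂ EB]
   → C = (42/5, 9/5)
3. A_x = -3/5  [CD ∥ AB ∩ DB ∥ CA]
4. A_y = 24/5  [CD ∥ AB ∩ DB ∥ CA]
   → A = (-3/5, 24/5)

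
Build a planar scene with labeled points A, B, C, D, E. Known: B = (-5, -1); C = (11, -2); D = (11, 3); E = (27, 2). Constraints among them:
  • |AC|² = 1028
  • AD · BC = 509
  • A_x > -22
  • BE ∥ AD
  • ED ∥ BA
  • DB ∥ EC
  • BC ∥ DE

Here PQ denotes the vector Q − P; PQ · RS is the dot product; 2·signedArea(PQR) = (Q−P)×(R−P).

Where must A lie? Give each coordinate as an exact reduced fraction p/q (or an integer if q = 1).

1. A_x = -21  [BE ∥ AD ∩ ED ∥ BA]
2. A_y = 0  [BE ∥ AD ∩ ED ∥ BA]
   → A = (-21, 0)

A = (-21, 0)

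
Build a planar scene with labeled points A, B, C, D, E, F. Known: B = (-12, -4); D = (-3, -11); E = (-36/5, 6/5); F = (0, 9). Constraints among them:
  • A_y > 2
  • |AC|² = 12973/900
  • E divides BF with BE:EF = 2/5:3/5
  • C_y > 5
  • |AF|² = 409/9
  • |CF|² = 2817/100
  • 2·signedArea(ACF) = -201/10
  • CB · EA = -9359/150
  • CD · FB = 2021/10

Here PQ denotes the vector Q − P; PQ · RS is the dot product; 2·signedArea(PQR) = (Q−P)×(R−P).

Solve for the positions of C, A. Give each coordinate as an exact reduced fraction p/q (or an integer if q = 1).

A = (-1, 7/3)
C = (-18/5, 51/10)

1. C_x = -18/5  [line 12·x + 13·y + -231/10 = 0 ∩ |CF|² = 2817/100]
2. C_y = 51/10  [line 12·x + 13·y + -231/10 = 0 ∩ |CF|² = 2817/100]
   → C = (-18/5, 51/10)
3. A_x = -1  [CB · EA = -9359/150 ∩ 2·signedArea(ACF) = -201/10]
4. A_y = 7/3  [CB · EA = -9359/150 ∩ 2·signedArea(ACF) = -201/10]
   → A = (-1, 7/3)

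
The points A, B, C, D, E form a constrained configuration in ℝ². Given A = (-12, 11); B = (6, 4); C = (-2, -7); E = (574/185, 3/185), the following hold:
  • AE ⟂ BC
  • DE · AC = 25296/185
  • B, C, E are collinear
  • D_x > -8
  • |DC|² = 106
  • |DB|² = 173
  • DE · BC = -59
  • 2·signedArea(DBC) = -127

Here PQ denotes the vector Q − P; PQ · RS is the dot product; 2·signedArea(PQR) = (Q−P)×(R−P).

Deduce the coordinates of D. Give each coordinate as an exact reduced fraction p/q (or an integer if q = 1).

1. D_x = -7  [DE · AC = 25296/185 ∩ DE · BC = -59]
2. D_y = 2  [DE · AC = 25296/185 ∩ DE · BC = -59]
   → D = (-7, 2)

D = (-7, 2)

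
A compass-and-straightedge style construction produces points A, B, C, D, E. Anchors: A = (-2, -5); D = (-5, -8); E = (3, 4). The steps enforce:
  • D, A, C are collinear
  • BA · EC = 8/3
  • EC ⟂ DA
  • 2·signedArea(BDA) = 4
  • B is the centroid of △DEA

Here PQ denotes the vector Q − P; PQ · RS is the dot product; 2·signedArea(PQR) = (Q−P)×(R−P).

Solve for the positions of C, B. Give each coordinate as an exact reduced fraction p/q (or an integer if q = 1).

1. C_x = 5  [D, A, C are collinear ∩ EC ⟂ DA]
2. C_y = 2  [D, A, C are collinear ∩ EC ⟂ DA]
   → C = (5, 2)
3. B_x = -4/3  [B is the centroid of △DEA]
4. B_y = -3  [B is the centroid of △DEA]
   → B = (-4/3, -3)

B = (-4/3, -3)
C = (5, 2)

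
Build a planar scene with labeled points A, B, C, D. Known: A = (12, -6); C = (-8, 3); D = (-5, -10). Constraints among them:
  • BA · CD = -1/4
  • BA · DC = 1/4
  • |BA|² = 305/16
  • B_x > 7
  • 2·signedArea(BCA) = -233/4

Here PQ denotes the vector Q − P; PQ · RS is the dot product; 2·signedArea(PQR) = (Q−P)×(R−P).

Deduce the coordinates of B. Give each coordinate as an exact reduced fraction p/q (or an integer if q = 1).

1. B_x = 31/4  [BA · DC = 1/4 ∩ 2·signedArea(BCA) = -233/4]
2. B_y = -7  [BA · DC = 1/4 ∩ 2·signedArea(BCA) = -233/4]
   → B = (31/4, -7)

B = (31/4, -7)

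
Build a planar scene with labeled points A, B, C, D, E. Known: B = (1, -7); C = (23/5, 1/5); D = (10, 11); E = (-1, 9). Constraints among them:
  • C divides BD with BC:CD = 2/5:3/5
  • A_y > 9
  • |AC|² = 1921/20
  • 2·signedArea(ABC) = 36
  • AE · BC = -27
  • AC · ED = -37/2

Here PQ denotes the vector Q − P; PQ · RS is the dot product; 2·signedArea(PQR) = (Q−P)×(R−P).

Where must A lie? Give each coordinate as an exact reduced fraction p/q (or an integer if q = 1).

1. A_x = 9/2  [AE · BC = -27 ∩ AC · ED = -37/2]
2. A_y = 10  [AE · BC = -27 ∩ AC · ED = -37/2]
   → A = (9/2, 10)

A = (9/2, 10)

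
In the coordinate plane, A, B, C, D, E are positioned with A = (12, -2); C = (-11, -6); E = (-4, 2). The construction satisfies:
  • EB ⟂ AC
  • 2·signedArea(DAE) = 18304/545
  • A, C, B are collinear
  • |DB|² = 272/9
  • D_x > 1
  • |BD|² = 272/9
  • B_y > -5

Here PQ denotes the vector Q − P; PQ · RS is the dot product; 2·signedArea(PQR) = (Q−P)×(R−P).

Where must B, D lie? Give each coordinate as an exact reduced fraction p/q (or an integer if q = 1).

1. B_x = -1556/545  [A, C, B are collinear ∩ EB ⟂ AC]
2. B_y = -2498/545  [A, C, B are collinear ∩ EB ⟂ AC]
   → B = (-1556/545, -2498/545)
3. D_x = 2804/1635  [line -4·x + -16·y + -9584/545 = 0 ∩ |DB|² = 272/9]
4. D_y = -2498/1635  [line -4·x + -16·y + -9584/545 = 0 ∩ |DB|² = 272/9]
   → D = (2804/1635, -2498/1635)

B = (-1556/545, -2498/545)
D = (2804/1635, -2498/1635)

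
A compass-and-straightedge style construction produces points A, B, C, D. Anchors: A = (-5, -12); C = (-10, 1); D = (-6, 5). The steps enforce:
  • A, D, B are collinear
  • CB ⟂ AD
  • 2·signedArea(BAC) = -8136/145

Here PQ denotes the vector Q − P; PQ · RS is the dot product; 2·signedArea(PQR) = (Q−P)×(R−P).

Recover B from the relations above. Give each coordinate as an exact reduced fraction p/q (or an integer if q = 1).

B = (-838/145, 181/145)

1. B_x = -838/145  [A, D, B are collinear ∩ CB ⟂ AD]
2. B_y = 181/145  [A, D, B are collinear ∩ CB ⟂ AD]
   → B = (-838/145, 181/145)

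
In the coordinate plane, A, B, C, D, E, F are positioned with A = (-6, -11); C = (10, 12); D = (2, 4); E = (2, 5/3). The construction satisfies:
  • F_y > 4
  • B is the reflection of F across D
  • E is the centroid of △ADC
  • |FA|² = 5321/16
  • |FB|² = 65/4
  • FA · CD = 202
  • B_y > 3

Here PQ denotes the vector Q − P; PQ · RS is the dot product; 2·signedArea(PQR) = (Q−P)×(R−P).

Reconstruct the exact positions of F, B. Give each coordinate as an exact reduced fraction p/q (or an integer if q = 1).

B = (0, 15/4)
F = (4, 17/4)

1. F_x = 4  [line 8·x + 8·y + -66 = 0 ∩ |FA|² = 5321/16]
2. F_y = 17/4  [line 8·x + 8·y + -66 = 0 ∩ |FA|² = 5321/16]
   → F = (4, 17/4)
3. B_x = 0  [B is the reflection of F across D]
4. B_y = 15/4  [B is the reflection of F across D]
   → B = (0, 15/4)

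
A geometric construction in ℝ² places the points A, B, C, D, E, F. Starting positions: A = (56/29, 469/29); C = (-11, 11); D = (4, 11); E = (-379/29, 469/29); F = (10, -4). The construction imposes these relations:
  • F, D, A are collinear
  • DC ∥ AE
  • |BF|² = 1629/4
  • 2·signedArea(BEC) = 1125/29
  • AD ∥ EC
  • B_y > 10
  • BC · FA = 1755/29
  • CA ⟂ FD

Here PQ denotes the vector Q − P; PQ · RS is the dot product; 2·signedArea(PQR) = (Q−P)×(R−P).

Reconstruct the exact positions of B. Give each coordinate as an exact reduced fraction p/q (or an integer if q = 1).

1. B_x = -7/2  [BC · FA = 1755/29 ∩ 2·signedArea(BEC) = 1125/29]
2. B_y = 11  [BC · FA = 1755/29 ∩ 2·signedArea(BEC) = 1125/29]
   → B = (-7/2, 11)

B = (-7/2, 11)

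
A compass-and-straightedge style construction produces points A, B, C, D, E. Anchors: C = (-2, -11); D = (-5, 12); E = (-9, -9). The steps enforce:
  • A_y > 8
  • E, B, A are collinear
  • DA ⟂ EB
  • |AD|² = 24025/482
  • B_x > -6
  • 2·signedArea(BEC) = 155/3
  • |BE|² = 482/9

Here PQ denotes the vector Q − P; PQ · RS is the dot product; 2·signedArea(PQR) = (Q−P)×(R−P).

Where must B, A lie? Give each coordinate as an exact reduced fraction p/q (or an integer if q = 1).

1. B_x = -16/3  [line 2·x + 7·y + 88/3 = 0 ∩ |BE|² = 482/9]
2. B_y = -8/3  [line 2·x + 7·y + 88/3 = 0 ∩ |BE|² = 482/9]
   → B = (-16/3, -8/3)
3. A_x = 535/482  [E, B, A are collinear ∩ DA ⟂ EB]
4. A_y = 4079/482  [E, B, A are collinear ∩ DA ⟂ EB]
   → A = (535/482, 4079/482)

A = (535/482, 4079/482)
B = (-16/3, -8/3)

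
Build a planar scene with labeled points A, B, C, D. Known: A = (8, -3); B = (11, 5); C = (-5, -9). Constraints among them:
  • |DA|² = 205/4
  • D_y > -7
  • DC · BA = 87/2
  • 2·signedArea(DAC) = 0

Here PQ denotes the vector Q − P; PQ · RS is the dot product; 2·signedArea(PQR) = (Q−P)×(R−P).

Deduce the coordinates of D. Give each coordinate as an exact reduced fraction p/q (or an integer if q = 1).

D = (3/2, -6)

1. D_x = 3/2  [2·signedArea(DAC) = 0 ∩ DC · BA = 87/2]
2. D_y = -6  [2·signedArea(DAC) = 0 ∩ DC · BA = 87/2]
   → D = (3/2, -6)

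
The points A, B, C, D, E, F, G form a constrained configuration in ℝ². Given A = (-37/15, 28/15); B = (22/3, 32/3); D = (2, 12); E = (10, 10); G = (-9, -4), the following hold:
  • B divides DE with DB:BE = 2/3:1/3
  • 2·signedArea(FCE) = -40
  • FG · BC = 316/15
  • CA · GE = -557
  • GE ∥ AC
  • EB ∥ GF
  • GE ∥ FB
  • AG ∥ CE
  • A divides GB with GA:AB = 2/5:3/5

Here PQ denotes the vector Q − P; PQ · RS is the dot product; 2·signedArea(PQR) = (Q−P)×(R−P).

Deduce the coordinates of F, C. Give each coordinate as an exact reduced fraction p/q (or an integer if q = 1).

1. F_x = -35/3  [GE ∥ FB ∩ EB ∥ GF]
2. F_y = -10/3  [GE ∥ FB ∩ EB ∥ GF]
   → F = (-35/3, -10/3)
3. C_x = 248/15  [AG ∥ CE ∩ GE ∥ AC]
4. C_y = 238/15  [AG ∥ CE ∩ GE ∥ AC]
   → C = (248/15, 238/15)

C = (248/15, 238/15)
F = (-35/3, -10/3)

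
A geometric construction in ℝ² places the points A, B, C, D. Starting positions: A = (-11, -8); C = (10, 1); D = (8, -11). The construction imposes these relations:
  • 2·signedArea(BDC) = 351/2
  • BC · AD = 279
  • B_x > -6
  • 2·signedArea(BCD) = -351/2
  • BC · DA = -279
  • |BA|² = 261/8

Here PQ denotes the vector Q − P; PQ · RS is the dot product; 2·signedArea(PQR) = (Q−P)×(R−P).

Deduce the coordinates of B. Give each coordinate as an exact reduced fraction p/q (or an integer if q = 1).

B = (-23/4, -23/4)

1. B_x = -23/4  [2·signedArea(BCD) = -351/2 ∩ BC · AD = 279]
2. B_y = -23/4  [2·signedArea(BCD) = -351/2 ∩ BC · AD = 279]
   → B = (-23/4, -23/4)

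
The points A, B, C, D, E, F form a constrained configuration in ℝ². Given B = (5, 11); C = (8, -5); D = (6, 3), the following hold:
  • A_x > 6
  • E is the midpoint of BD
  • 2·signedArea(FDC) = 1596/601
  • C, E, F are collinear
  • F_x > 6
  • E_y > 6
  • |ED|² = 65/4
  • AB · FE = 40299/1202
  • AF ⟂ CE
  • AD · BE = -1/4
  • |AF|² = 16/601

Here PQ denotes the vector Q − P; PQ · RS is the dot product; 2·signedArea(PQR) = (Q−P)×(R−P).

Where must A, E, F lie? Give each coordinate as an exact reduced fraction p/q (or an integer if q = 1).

1. E_x = 11/2  [E is the midpoint of BD]
2. E_y = 7  [E is the midpoint of BD]
   → E = (11/2, 7)
3. F_x = 7621/1202  [C, E, F are collinear ∩ 2·signedArea(FDC) = 1596/601]
4. F_y = 1783/601  [C, E, F are collinear ∩ 2·signedArea(FDC) = 1596/601]
   → F = (7621/1202, 1783/601)
5. A_x = 13/2  [AD · BE = -1/4 ∩ AF ⟂ CE]
6. A_y = 3  [AD · BE = -1/4 ∩ AF ⟂ CE]
   → A = (13/2, 3)

A = (13/2, 3)
E = (11/2, 7)
F = (7621/1202, 1783/601)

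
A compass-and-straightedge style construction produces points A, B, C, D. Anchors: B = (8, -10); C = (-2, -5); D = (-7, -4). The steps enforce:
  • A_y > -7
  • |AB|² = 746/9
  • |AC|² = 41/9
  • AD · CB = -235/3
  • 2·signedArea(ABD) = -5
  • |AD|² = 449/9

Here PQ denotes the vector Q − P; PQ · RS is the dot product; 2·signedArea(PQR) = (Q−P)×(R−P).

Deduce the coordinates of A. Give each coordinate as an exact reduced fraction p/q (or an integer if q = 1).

1. A_x = -1/3  [AD · CB = -235/3 ∩ 2·signedArea(ABD) = -5]
2. A_y = -19/3  [AD · CB = -235/3 ∩ 2·signedArea(ABD) = -5]
   → A = (-1/3, -19/3)

A = (-1/3, -19/3)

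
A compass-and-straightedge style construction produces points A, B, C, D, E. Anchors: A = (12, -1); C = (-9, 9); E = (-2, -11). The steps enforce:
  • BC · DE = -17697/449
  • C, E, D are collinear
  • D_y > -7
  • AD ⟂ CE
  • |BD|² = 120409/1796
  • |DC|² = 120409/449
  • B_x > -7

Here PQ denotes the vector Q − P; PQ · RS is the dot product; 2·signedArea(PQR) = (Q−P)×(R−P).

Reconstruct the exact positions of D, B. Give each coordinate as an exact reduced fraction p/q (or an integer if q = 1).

B = (-5653/898, 571/449)
D = (-1612/449, -2899/449)

1. D_x = -1612/449  [C, E, D are collinear ∩ AD ⟂ CE]
2. D_y = -2899/449  [C, E, D are collinear ∩ AD ⟂ CE]
   → D = (-1612/449, -2899/449)
3. B_x = -5653/898  [line -714/449·x + 2040/449·y + -7089/449 = 0 ∩ |BD|² = 120409/1796]
4. B_y = 571/449  [line -714/449·x + 2040/449·y + -7089/449 = 0 ∩ |BD|² = 120409/1796]
   → B = (-5653/898, 571/449)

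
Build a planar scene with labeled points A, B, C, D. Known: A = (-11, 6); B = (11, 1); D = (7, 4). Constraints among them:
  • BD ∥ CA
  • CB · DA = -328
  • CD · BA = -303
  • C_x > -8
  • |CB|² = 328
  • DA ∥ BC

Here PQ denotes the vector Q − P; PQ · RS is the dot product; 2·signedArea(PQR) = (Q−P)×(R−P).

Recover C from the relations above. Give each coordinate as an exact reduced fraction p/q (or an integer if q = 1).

C = (-7, 3)

1. C_x = -7  [BD ∥ CA ∩ DA ∥ BC]
2. C_y = 3  [BD ∥ CA ∩ DA ∥ BC]
   → C = (-7, 3)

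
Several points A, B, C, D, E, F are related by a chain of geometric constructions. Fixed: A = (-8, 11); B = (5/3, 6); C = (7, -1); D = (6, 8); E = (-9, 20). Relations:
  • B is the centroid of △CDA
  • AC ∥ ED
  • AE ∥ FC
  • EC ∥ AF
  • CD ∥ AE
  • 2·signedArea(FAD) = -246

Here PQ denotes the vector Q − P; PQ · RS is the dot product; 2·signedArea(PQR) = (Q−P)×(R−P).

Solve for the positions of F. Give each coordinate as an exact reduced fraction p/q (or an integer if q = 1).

F = (8, -10)

1. F_x = 8  [AE ∥ FC ∩ EC ∥ AF]
2. F_y = -10  [AE ∥ FC ∩ EC ∥ AF]
   → F = (8, -10)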